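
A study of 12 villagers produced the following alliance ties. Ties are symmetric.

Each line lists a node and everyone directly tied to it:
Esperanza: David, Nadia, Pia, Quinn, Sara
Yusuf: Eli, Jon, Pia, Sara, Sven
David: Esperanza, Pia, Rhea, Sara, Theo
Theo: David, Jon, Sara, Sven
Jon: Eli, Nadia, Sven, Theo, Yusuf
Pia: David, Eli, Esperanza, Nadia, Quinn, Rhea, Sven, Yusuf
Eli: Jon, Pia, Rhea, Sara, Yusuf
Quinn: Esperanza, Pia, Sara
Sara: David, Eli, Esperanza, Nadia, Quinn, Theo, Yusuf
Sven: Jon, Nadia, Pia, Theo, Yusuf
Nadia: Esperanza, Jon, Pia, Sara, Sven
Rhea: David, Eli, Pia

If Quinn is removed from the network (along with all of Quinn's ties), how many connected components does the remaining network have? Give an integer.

1

Quinn's neighbors (Esperanza, Pia, and Sara) remain reachable from one another through other ties, so the rest of the network stays in one piece.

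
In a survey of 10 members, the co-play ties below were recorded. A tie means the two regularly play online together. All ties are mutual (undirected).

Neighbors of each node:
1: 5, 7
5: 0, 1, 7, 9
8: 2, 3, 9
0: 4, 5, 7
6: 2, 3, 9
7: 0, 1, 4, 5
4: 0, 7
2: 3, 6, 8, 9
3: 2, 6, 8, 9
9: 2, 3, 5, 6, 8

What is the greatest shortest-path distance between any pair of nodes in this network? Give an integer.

4

Eccentricity of each node (its greatest distance to any other): 0:3, 1:3, 2:4, 3:4, 4:4, 5:2, 6:4, 7:3, 8:4, 9:3.
The maximum eccentricity is 4, realized for instance by the pair 8–4 via 8 – 9 – 5 – 0 – 4. So the diameter is 4.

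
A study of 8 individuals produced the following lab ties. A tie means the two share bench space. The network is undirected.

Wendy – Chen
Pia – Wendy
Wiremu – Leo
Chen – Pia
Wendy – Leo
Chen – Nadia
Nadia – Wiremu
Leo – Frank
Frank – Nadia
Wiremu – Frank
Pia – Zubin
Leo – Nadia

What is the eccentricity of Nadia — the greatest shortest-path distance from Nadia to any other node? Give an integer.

3

Distances from Nadia: Chen:1, Frank:1, Leo:1, Pia:2, Wendy:2, Wiremu:1, Zubin:3.
The largest is 3 (to Zubin), so the eccentricity of Nadia is 3.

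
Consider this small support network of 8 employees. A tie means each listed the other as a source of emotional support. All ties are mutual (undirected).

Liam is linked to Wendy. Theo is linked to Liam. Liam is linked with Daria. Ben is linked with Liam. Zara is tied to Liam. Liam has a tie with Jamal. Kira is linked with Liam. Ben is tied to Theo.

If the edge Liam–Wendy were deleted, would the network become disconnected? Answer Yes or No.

Yes

Without the Liam–Wendy edge there is no alternate route between Liam and Wendy, so the network disconnects. It is a bridge.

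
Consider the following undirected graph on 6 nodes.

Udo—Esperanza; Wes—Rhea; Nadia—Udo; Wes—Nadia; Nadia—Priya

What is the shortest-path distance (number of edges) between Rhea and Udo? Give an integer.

3

One shortest route is Rhea – Wes – Nadia – Udo, which uses 3 edges, and at distance 2 from Rhea we only reach {Nadia}, which does not include Udo. So d(Rhea,Udo) = 3.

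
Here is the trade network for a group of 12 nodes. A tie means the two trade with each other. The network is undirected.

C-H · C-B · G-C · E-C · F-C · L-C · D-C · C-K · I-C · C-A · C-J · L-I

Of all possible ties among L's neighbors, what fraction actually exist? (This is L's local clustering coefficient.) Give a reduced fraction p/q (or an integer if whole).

L's neighbors: C and I (k = 2).
Possible neighbor pairs: C(2,2) = 1. Edges among them: C–I → e = 1.
Clustering(L) = 1/1.

1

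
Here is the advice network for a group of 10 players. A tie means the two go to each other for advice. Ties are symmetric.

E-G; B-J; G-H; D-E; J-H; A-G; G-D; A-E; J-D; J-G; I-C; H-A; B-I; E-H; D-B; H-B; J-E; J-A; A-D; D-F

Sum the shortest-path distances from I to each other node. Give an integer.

Distances from I: A:3, B:1, C:1, D:2, E:3, F:3, G:3, H:2, J:2.
Sum = 3 + 1 + 1 + 2 + 3 + 3 + 3 + 2 + 2 = 20.

20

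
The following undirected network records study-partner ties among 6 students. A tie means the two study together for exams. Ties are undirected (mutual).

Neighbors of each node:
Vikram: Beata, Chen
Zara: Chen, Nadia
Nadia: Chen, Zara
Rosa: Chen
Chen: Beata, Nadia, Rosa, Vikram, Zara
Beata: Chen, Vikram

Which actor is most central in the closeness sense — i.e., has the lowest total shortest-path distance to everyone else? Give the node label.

Farness (sum of distances to all others) for each node — Beata:8, Chen:5, Nadia:8, Rosa:9, Vikram:8, Zara:8.
The smallest farness is 5, for Chen, so Chen has the highest closeness.

Chen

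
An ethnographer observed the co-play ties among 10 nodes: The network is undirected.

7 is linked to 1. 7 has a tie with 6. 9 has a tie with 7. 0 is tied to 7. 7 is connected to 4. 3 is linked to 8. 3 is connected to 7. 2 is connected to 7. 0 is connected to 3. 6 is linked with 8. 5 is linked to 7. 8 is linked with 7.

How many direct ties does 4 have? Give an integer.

4 is directly tied to 7. That is 1 neighbor, so the degree of 4 is 1.

1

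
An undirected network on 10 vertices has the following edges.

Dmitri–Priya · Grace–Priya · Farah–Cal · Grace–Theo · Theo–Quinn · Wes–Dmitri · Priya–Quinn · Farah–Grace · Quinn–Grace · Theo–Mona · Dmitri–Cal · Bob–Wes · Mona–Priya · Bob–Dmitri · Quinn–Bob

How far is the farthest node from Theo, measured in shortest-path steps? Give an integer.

Distances from Theo: Bob:2, Cal:3, Dmitri:3, Farah:2, Grace:1, Mona:1, Priya:2, Quinn:1, Wes:3.
The largest is 3 (to Cal, Dmitri, and Wes), so the eccentricity of Theo is 3.

3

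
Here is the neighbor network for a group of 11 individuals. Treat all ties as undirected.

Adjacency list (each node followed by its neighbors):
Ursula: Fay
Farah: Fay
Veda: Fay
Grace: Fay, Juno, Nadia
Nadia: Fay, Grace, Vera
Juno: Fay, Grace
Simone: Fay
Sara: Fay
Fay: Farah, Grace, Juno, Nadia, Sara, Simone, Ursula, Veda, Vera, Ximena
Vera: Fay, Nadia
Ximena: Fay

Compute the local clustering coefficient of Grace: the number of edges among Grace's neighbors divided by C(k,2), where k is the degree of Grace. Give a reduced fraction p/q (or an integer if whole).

2/3

Grace's neighbors: Fay, Juno, and Nadia (k = 3).
Possible neighbor pairs: C(3,2) = 3. Edges among them: Fay–Juno, Fay–Nadia → e = 2.
Clustering(Grace) = 2/3.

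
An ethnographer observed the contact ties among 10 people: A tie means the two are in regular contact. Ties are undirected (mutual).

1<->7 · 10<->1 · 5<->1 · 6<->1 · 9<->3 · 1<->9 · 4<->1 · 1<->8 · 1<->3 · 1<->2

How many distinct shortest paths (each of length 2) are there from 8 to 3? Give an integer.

The shortest distance is 2, and the only length-2 path is 8–1–3. So there is exactly 1 shortest path.

1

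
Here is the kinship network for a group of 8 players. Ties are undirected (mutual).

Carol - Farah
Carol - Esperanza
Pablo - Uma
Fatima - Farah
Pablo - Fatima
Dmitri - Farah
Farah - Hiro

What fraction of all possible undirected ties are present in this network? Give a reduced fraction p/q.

1/4

There are 7 edges and 8 nodes, so the maximum possible is C(8,2) = 28.
Density = 7/28 = 1/4.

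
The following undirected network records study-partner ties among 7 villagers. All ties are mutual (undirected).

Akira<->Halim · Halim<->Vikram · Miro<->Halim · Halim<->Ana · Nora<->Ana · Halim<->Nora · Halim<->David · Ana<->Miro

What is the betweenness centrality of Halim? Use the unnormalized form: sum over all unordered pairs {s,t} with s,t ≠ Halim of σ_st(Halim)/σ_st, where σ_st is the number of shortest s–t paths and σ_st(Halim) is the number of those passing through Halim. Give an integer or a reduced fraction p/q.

25/2

Pairs whose geodesics pass through Halim — Ana–Akira: 1; Ana–Vikram: 1; Ana–David: 1; Akira–Miro: 1; Akira–Vikram: 1; Akira–Nora: 1; Akira–David: 1; Miro–Vikram: 1; Miro–Nora: 1/2; Miro–David: 1; Vikram–Nora: 1; Vikram–David: 1; Nora–David: 1.
All other pairs contribute 0.
Summing the contributions gives betweenness(Halim) = 25/2.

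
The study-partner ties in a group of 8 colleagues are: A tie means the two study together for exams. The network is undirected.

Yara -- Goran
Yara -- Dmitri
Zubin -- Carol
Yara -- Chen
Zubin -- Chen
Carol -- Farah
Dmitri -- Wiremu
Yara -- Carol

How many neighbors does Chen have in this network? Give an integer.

Chen is directly tied to Yara and Zubin. That is 2 neighbors, so the degree of Chen is 2.

2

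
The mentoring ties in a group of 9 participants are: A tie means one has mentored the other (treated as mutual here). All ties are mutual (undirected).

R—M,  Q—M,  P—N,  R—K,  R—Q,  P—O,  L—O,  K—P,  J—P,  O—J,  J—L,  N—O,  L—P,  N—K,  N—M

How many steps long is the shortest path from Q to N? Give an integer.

2

One shortest route is Q – M – N, which uses 2 edges, and Q and N are not directly tied, so nothing shorter exists. So d(Q,N) = 2.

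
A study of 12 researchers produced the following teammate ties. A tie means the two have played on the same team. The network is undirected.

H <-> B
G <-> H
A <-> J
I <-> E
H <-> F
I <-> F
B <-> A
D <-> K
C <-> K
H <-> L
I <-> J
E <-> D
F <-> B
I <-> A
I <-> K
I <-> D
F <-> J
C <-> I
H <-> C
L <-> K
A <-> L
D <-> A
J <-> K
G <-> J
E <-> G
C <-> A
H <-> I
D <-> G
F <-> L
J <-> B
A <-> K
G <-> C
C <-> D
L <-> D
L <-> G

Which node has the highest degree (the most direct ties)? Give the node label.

Degrees — A:7, B:4, C:6, D:7, E:3, F:5, G:6, H:6, I:8, J:6, K:6, L:6.
The maximum is 8, attained only by I.

I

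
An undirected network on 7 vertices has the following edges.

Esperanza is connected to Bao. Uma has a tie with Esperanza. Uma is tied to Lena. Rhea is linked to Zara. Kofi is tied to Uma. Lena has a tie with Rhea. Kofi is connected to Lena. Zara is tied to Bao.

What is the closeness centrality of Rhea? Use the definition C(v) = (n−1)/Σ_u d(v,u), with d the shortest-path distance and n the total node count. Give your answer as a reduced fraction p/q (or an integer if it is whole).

Distances from Rhea: Bao:2, Esperanza:3, Kofi:2, Lena:1, Uma:2, Zara:1. Sum = 11.
n = 7, so closeness = 6/11.

6/11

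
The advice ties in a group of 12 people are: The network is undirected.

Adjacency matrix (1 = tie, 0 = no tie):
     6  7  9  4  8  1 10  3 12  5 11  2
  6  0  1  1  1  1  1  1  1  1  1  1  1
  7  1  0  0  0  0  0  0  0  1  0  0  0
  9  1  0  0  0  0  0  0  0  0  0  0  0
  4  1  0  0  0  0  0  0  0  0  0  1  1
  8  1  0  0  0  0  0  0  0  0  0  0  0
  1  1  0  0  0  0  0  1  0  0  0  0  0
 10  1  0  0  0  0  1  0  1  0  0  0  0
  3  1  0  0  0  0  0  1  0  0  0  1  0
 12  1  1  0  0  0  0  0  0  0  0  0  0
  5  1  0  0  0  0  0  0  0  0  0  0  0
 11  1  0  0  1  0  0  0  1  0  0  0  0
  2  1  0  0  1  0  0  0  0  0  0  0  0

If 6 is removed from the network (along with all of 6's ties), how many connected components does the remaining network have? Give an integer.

5

Without 6, the remaining ties split the others into: {7, 12}; {9}; {1, 2, 3, 4, 10, 11}; {8}; {5}.
That's 5 separate components.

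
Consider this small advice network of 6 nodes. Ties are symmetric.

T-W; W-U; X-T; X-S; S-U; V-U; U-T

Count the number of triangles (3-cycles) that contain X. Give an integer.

0

X's neighbors are S and T, but none of them are tied to each other, so no triangle contains X.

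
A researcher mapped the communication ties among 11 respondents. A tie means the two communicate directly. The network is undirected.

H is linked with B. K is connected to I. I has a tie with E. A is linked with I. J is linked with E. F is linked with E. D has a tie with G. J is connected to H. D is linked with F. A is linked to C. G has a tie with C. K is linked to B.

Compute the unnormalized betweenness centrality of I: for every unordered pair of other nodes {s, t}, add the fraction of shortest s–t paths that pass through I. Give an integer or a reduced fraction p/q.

18

Pairs whose geodesics pass through I — C–K: 1; C–B: 1; C–H: 2/2; C–J: 1; C–E: 1; A–K: 1; A–B: 1; A–H: 2/2; A–J: 1; A–E: 1; A–F: 1; K–J: 1/2; K–E: 1; K–F: 1 … (+6 more pairs).
All other pairs contribute 0.
Summing the contributions gives betweenness(I) = 18.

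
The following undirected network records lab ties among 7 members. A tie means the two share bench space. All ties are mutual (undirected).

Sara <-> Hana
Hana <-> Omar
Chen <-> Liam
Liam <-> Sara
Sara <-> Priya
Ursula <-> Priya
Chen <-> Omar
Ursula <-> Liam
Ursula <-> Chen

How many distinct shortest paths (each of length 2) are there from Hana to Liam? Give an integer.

The shortest distance is 2, and the only length-2 path is Hana–Sara–Liam. So there is exactly 1 shortest path.

1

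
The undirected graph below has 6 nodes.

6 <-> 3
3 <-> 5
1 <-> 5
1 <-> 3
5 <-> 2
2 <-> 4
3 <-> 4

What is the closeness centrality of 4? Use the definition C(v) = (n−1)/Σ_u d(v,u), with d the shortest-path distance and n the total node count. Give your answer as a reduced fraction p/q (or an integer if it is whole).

Distances from 4: 1:2, 2:1, 3:1, 5:2, 6:2. Sum = 8.
n = 6, so closeness = 5/8.

5/8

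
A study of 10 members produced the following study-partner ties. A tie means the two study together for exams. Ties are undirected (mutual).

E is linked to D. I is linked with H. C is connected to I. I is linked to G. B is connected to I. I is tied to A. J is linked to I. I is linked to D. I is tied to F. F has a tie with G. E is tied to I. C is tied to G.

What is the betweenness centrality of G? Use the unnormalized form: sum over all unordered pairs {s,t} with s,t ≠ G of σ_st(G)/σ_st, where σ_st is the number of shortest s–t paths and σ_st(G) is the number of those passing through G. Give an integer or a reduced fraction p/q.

Pairs whose geodesics pass through G — F–C: 1/2.
All other pairs contribute 0.
Summing the contributions gives betweenness(G) = 1/2.

1/2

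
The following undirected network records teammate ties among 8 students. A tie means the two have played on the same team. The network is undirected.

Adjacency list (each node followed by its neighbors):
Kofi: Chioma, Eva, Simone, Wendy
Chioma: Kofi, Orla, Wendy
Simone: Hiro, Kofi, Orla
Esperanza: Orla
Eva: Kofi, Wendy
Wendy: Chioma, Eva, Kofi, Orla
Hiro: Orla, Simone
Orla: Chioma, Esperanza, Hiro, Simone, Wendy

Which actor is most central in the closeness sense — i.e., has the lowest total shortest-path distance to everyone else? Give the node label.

Orla

Farness (sum of distances to all others) for each node — Chioma:11, Esperanza:15, Eva:14, Hiro:13, Kofi:11, Orla:9, Simone:11, Wendy:10.
The smallest farness is 9, for Orla, so Orla has the highest closeness.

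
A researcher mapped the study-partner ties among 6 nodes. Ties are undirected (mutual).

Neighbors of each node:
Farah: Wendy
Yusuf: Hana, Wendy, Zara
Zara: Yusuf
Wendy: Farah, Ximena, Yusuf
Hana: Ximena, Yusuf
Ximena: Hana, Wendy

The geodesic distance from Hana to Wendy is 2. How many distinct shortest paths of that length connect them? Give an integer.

2

The shortest distance is 2. The length-2 paths are: Hana–Ximena–Wendy; Hana–Yusuf–Wendy.
That gives 2 distinct shortest paths.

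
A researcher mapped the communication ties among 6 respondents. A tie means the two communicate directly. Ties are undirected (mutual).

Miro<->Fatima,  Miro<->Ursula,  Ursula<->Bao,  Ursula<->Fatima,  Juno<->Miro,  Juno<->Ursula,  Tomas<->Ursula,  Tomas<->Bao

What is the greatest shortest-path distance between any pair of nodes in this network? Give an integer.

2

Eccentricity of each node (its greatest distance to any other): Bao:2, Fatima:2, Juno:2, Miro:2, Tomas:2, Ursula:1.
The maximum eccentricity is 2, realized for instance by the pair Miro–Tomas via Miro – Ursula – Tomas. So the diameter is 2.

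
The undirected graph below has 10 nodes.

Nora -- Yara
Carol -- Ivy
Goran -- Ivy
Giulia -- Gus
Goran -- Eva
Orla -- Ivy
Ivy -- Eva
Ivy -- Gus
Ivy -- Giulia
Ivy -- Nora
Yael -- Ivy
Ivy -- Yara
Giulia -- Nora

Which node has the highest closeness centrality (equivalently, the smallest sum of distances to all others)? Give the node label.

Farness (sum of distances to all others) for each node — Carol:17, Eva:16, Giulia:15, Goran:16, Gus:16, Ivy:9, Nora:15, Orla:17, Yael:17, Yara:16.
The smallest farness is 9, for Ivy, so Ivy has the highest closeness.

Ivy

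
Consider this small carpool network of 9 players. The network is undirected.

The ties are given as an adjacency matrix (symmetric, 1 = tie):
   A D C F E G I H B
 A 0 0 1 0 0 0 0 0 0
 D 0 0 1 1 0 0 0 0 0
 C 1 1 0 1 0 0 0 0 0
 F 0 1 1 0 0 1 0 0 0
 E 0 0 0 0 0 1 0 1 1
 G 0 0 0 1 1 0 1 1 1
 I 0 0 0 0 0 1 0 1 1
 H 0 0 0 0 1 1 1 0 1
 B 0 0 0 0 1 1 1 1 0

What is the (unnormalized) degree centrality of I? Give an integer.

3

I is directly tied to B, G, and H. That is 3 neighbors, so the degree of I is 3.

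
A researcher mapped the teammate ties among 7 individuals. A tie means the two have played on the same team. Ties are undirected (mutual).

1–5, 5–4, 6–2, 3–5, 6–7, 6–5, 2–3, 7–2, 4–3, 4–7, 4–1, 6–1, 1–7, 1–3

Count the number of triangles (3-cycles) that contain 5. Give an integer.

5's neighbors: 1, 3, 4, and 6.
Neighbor pairs that are themselves tied: 5–1–3; 5–1–4; 5–1–6; 5–3–4. Each forms one triangle with 5, for 4 in total.

4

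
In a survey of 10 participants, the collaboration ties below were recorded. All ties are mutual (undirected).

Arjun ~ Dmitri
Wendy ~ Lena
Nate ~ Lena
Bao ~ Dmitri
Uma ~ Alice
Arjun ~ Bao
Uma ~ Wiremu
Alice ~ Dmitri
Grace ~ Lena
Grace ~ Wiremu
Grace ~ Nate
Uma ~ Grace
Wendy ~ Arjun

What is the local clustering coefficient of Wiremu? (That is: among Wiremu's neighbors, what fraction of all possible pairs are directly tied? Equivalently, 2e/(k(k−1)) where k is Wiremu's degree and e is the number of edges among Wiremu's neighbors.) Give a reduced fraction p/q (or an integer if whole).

Wiremu's neighbors: Grace and Uma (k = 2).
Possible neighbor pairs: C(2,2) = 1. Edges among them: Grace–Uma → e = 1.
Clustering(Wiremu) = 1/1.

1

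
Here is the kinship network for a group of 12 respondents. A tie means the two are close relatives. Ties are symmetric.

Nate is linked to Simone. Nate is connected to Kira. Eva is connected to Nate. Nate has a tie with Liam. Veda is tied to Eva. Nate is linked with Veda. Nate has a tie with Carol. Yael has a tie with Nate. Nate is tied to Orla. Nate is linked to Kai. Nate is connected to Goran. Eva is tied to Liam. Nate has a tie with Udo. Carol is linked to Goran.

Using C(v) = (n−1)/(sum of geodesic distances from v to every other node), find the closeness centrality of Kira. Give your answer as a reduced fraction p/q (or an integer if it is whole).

Distances from Kira: Carol:2, Eva:2, Goran:2, Kai:2, Liam:2, Nate:1, Orla:2, Simone:2, Udo:2, Veda:2, Yael:2. Sum = 21.
n = 12, so closeness = 11/21.

11/21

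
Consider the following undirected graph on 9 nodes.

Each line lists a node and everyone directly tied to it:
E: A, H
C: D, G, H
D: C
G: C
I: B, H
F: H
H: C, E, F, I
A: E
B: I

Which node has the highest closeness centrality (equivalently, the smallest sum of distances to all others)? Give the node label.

H

Farness (sum of distances to all others) for each node — A:24, B:24, C:15, D:22, E:17, F:19, G:22, H:12, I:17.
The smallest farness is 12, for H, so H has the highest closeness.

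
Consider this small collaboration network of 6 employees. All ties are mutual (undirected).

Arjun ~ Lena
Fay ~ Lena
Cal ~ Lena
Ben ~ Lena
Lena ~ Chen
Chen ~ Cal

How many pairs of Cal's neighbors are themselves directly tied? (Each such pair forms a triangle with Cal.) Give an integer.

1

Cal's neighbors: Chen and Lena.
Neighbor pairs that are themselves tied: Cal–Chen–Lena. Each forms one triangle with Cal, for 1 in total.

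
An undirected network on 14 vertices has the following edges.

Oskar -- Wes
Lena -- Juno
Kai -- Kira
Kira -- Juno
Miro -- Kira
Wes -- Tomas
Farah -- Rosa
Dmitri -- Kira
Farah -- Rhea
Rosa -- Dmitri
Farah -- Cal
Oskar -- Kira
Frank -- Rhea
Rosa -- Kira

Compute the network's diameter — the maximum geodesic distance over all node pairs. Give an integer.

7

Eccentricity of each node (its greatest distance to any other): Cal:6, Dmitri:4, Farah:5, Frank:7, Juno:5, Kai:5, Kira:4, Lena:6, Miro:5, Oskar:5, Rhea:6, Rosa:4, Tomas:7, Wes:6.
The maximum eccentricity is 7, realized for instance by the pair Frank–Tomas via Frank – Rhea – Farah – Rosa – Kira – Oskar – Wes – Tomas. So the diameter is 7.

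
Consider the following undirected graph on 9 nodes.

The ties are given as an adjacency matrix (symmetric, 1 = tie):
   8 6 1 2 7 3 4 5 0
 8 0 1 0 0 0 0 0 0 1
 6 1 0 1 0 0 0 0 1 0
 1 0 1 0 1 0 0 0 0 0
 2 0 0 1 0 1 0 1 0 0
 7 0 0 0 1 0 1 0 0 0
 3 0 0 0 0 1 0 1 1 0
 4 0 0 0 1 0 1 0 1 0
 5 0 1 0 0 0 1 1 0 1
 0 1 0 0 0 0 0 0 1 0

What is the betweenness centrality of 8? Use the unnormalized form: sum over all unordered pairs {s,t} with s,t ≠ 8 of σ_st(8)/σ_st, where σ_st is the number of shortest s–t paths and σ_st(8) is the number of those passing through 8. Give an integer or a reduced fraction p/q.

Pairs whose geodesics pass through 8 — 6–0: 1/2; 1–0: 1/2.
All other pairs contribute 0.
Summing the contributions gives betweenness(8) = 1.

1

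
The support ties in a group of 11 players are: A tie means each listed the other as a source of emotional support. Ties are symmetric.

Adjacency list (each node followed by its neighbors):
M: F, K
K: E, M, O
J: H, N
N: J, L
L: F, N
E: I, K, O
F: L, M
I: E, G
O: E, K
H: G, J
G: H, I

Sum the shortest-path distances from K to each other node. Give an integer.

26

Distances from K: E:1, F:2, G:3, H:4, I:2, J:5, L:3, M:1, N:4, O:1.
Sum = 1 + 2 + 3 + 4 + 2 + 5 + 3 + 1 + 4 + 1 = 26.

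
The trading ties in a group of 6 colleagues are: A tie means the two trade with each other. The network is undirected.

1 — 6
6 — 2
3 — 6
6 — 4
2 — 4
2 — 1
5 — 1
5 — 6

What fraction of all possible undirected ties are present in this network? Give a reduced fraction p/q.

There are 8 edges and 6 nodes, so the maximum possible is C(6,2) = 15.
Density = 8/15.

8/15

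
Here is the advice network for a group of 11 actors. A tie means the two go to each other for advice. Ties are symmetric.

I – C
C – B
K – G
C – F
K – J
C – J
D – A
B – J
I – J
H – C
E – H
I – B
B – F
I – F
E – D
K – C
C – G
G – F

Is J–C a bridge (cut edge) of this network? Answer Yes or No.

Even without that edge, J still reaches C via J – I – C, so the network stays connected. Not a bridge.

No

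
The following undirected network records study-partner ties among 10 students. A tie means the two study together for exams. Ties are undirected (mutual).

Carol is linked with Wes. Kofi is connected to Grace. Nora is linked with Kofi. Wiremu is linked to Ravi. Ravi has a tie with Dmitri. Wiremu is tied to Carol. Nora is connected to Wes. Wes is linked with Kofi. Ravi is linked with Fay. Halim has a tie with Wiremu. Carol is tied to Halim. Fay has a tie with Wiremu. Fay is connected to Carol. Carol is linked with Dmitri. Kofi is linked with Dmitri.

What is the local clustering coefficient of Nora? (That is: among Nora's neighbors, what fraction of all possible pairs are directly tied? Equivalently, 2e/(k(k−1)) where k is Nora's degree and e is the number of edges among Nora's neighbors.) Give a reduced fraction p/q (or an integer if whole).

Nora's neighbors: Kofi and Wes (k = 2).
Possible neighbor pairs: C(2,2) = 1. Edges among them: Kofi–Wes → e = 1.
Clustering(Nora) = 1/1.

1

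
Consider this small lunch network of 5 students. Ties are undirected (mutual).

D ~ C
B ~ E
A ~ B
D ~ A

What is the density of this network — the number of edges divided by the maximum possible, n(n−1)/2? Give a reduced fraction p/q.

There are 4 edges and 5 nodes, so the maximum possible is C(5,2) = 10.
Density = 4/10 = 2/5.

2/5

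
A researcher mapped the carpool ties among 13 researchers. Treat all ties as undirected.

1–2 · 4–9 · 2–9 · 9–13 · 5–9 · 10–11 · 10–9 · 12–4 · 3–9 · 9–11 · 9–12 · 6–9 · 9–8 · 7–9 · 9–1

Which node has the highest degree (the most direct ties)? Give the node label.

Degrees — 1:2, 2:2, 3:1, 4:2, 5:1, 6:1, 7:1, 8:1, 9:12, 10:2, 11:2, 12:2, 13:1.
The maximum is 12, attained only by 9.

9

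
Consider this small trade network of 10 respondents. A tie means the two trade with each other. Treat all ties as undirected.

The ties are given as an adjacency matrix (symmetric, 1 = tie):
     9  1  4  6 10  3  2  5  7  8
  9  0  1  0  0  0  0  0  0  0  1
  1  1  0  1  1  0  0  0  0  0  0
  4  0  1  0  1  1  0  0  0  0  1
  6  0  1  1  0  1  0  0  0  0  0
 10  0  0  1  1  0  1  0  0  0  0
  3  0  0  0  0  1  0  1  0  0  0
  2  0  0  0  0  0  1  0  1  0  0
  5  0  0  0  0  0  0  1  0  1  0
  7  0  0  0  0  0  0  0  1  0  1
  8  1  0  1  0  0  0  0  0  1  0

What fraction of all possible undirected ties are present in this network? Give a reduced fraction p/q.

13/45

There are 13 edges and 10 nodes, so the maximum possible is C(10,2) = 45.
Density = 13/45.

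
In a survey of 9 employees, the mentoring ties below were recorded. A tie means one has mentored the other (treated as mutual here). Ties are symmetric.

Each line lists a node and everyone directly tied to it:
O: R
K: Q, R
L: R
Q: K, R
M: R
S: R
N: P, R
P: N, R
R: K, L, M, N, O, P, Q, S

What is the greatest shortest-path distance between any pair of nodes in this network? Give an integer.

Eccentricity of each node (its greatest distance to any other): K:2, L:2, M:2, N:2, O:2, P:2, Q:2, R:1, S:2.
The maximum eccentricity is 2, realized for instance by the pair L–N via L – R – N. So the diameter is 2.

2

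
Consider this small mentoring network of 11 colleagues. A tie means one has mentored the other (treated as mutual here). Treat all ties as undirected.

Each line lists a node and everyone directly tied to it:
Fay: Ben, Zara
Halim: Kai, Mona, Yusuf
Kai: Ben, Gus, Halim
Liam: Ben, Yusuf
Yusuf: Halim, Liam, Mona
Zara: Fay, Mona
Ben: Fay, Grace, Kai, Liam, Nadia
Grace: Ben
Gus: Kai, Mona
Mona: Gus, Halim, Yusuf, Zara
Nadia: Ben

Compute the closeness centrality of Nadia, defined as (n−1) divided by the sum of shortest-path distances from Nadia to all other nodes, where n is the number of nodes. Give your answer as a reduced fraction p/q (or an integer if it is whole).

Distances from Nadia: Ben:1, Fay:2, Grace:2, Gus:3, Halim:3, Kai:2, Liam:2, Mona:4, Yusuf:3, Zara:3. Sum = 25.
n = 11, so closeness = 10/25 = 2/5.

2/5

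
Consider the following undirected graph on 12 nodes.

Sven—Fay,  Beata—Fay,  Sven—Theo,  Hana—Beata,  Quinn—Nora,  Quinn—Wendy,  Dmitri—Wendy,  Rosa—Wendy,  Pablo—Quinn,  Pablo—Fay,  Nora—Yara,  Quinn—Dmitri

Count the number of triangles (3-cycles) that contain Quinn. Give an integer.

Quinn's neighbors: Dmitri, Nora, Pablo, and Wendy.
Neighbor pairs that are themselves tied: Quinn–Dmitri–Wendy. Each forms one triangle with Quinn, for 1 in total.

1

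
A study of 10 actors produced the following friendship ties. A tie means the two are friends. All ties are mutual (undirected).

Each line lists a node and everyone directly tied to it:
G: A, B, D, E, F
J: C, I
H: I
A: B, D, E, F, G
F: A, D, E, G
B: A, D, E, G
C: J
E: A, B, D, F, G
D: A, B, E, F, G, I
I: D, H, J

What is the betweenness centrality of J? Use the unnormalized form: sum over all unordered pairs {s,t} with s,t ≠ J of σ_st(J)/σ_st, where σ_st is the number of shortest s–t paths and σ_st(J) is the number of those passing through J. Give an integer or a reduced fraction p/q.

Pairs whose geodesics pass through J — F–C: 1; A–C: 1; G–C: 1; E–C: 1; D–C: 1; B–C: 1; C–H: 1; C–I: 1.
All other pairs contribute 0.
Summing the contributions gives betweenness(J) = 8.

8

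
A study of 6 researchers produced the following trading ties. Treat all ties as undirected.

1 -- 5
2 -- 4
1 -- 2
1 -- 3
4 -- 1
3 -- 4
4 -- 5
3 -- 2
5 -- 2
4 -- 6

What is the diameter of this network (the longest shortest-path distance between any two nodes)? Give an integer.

2

Eccentricity of each node (its greatest distance to any other): 1:2, 2:2, 3:2, 4:1, 5:2, 6:2.
The maximum eccentricity is 2, realized for instance by the pair 2–6 via 2 – 4 – 6. So the diameter is 2.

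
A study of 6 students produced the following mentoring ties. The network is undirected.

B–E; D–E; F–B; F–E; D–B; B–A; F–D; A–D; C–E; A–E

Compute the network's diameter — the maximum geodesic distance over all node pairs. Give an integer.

2

Eccentricity of each node (its greatest distance to any other): A:2, B:2, C:2, D:2, E:1, F:2.
The maximum eccentricity is 2, realized for instance by the pair A–F via A – B – F. So the diameter is 2.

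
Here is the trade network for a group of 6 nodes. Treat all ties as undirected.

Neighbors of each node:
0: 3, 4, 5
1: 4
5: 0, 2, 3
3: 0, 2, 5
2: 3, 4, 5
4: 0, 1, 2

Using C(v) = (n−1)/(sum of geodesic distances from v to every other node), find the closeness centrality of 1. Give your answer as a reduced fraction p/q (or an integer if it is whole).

Distances from 1: 0:2, 2:2, 3:3, 4:1, 5:3. Sum = 11.
n = 6, so closeness = 5/11.

5/11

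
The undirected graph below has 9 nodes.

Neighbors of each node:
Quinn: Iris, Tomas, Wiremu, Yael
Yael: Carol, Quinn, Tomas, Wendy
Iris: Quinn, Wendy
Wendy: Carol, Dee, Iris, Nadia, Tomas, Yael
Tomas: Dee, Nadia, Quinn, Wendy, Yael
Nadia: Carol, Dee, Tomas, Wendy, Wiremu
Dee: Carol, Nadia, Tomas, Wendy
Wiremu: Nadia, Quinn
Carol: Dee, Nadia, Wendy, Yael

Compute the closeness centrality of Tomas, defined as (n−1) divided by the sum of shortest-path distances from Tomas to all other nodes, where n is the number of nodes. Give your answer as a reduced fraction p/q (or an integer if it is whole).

8/11

Distances from Tomas: Carol:2, Dee:1, Iris:2, Nadia:1, Quinn:1, Wendy:1, Wiremu:2, Yael:1. Sum = 11.
n = 9, so closeness = 8/11.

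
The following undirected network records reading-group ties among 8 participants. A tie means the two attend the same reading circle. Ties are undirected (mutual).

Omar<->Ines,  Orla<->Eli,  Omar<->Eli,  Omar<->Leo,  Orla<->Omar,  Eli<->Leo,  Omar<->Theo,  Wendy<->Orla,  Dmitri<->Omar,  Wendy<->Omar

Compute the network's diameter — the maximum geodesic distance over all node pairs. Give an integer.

Eccentricity of each node (its greatest distance to any other): Dmitri:2, Eli:2, Ines:2, Leo:2, Omar:1, Orla:2, Theo:2, Wendy:2.
The maximum eccentricity is 2, realized for instance by the pair Ines–Orla via Ines – Omar – Orla. So the diameter is 2.

2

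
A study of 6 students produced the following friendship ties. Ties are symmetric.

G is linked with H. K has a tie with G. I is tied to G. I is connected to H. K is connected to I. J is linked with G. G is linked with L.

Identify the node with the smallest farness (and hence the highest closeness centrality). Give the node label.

G

Farness (sum of distances to all others) for each node — G:5, H:8, I:7, J:9, K:8, L:9.
The smallest farness is 5, for G, so G has the highest closeness.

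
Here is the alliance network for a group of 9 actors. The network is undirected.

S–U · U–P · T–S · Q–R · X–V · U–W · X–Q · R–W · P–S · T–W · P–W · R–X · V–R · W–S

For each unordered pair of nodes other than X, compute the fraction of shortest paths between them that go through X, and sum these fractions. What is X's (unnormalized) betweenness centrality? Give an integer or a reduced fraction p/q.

Pairs whose geodesics pass through X — V–Q: 1/2.
All other pairs contribute 0.
Summing the contributions gives betweenness(X) = 1/2.

1/2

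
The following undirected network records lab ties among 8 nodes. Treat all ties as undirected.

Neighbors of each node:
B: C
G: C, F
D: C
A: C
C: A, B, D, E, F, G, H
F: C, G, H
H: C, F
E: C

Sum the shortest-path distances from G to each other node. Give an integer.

12

Distances from G: A:2, B:2, C:1, D:2, E:2, F:1, H:2.
Sum = 2 + 2 + 1 + 2 + 2 + 1 + 2 = 12.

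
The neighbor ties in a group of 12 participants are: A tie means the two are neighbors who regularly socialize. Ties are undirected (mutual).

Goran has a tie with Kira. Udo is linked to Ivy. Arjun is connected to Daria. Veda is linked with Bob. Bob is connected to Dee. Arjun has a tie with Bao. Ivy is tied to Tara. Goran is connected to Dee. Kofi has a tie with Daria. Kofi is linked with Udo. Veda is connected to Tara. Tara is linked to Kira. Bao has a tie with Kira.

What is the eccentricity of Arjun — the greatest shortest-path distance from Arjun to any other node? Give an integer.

Distances from Arjun: Bao:1, Bob:5, Daria:1, Dee:4, Goran:3, Ivy:4, Kira:2, Kofi:2, Tara:3, Udo:3, Veda:4.
The largest is 5 (to Bob), so the eccentricity of Arjun is 5.

5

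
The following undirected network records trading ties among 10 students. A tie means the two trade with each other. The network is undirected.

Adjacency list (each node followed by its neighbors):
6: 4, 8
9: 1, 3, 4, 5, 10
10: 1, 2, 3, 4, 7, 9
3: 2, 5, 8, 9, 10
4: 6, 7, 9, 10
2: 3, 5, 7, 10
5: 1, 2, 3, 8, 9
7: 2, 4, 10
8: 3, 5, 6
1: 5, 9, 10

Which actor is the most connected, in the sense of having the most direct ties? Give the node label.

Degrees — 1:3, 2:4, 3:5, 4:4, 5:5, 6:2, 7:3, 8:3, 9:5, 10:6.
The maximum is 6, attained only by 10.

10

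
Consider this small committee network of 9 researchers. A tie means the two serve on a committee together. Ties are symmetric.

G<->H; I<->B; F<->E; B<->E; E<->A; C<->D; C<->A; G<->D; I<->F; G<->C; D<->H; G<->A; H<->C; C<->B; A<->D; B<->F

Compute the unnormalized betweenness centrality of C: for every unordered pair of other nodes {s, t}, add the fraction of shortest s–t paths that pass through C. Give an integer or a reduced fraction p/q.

Pairs whose geodesics pass through C — F–H: 1; F–G: 1/2; F–D: 1/2; B–H: 1; B–G: 1; B–D: 1; B–A: 1/2; I–H: 1; I–G: 1; I–D: 1; I–A: 1/3; E–H: 2/4; H–A: 1/3.
All other pairs contribute 0.
Summing the contributions gives betweenness(C) = 29/3.

29/3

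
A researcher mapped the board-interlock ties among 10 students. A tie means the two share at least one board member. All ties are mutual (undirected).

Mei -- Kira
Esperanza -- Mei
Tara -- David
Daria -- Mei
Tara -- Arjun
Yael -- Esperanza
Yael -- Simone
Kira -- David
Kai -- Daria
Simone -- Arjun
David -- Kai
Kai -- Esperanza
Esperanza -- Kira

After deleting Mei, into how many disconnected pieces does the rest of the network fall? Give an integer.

1

Mei's neighbors (Daria, Esperanza, and Kira) remain reachable from one another through other ties, so the rest of the network stays in one piece.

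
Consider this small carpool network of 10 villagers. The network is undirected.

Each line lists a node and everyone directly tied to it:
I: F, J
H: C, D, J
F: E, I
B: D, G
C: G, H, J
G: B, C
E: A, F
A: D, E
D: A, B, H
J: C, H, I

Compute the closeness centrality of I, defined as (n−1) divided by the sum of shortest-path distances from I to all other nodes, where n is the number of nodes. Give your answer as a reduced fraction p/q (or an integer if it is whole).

Distances from I: A:3, B:4, C:2, D:3, E:2, F:1, G:3, H:2, J:1. Sum = 21.
n = 10, so closeness = 9/21 = 3/7.

3/7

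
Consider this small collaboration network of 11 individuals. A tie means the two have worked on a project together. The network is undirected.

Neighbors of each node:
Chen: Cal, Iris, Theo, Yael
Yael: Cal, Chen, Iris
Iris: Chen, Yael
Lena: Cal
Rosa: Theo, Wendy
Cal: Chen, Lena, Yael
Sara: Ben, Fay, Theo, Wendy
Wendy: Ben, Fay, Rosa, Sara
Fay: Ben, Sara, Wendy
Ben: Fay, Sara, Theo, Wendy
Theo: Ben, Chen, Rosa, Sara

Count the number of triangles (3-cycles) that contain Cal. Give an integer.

Cal's neighbors: Chen, Lena, and Yael.
Neighbor pairs that are themselves tied: Cal–Chen–Yael. Each forms one triangle with Cal, for 1 in total.

1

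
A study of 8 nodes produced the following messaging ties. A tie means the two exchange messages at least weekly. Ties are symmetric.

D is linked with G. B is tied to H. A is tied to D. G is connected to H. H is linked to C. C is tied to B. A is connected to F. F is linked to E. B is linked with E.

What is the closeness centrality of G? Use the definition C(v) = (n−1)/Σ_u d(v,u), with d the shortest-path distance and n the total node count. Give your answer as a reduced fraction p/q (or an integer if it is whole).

Distances from G: A:2, B:2, C:2, D:1, E:3, F:3, H:1. Sum = 14.
n = 8, so closeness = 7/14 = 1/2.

1/2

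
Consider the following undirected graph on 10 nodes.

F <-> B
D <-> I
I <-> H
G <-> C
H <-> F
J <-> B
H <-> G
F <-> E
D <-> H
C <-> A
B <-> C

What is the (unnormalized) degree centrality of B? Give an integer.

B is directly tied to C, F, and J. That is 3 neighbors, so the degree of B is 3.

3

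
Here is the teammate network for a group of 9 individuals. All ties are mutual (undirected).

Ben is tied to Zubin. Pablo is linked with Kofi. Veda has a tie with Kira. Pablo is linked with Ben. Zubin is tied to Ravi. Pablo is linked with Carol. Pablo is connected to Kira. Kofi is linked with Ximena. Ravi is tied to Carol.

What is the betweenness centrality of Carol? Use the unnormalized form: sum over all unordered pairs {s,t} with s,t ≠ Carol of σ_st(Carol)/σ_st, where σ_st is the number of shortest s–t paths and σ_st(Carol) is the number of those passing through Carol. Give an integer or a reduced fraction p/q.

5

Pairs whose geodesics pass through Carol — Ximena–Ravi: 1; Veda–Ravi: 1; Pablo–Ravi: 1; Ravi–Kira: 1; Ravi–Kofi: 1.
All other pairs contribute 0.
Summing the contributions gives betweenness(Carol) = 5.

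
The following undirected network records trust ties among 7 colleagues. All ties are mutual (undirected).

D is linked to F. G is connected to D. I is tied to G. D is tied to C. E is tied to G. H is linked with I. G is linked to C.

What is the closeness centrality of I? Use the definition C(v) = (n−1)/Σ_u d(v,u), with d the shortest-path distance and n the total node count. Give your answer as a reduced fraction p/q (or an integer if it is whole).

6/11

Distances from I: C:2, D:2, E:2, F:3, G:1, H:1. Sum = 11.
n = 7, so closeness = 6/11.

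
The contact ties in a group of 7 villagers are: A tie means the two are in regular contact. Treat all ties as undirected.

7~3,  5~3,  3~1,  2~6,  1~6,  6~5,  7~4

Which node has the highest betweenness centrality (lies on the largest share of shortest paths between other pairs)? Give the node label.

3

Unnormalized betweenness of each node: 1:3, 2:0, 3:17/2, 4:0, 5:3, 6:11/2, 7:5.
3 has the largest value, 17/2, making it the main broker — the node through which the most shortest paths run.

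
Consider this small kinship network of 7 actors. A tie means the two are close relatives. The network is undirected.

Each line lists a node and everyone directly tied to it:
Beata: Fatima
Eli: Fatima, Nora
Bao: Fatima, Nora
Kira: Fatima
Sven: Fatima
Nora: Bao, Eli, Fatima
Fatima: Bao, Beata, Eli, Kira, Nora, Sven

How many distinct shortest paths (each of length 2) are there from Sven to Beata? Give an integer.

The shortest distance is 2, and the only length-2 path is Sven–Fatima–Beata. So there is exactly 1 shortest path.

1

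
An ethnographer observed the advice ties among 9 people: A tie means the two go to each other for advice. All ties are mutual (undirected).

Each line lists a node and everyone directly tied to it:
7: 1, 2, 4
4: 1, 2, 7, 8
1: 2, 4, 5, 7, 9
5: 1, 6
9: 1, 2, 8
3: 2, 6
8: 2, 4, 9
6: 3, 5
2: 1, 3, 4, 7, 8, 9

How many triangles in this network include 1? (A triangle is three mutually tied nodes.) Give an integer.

4

1's neighbors: 2, 4, 5, 7, and 9.
Neighbor pairs that are themselves tied: 1–2–4; 1–2–7; 1–2–9; 1–4–7. Each forms one triangle with 1, for 4 in total.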